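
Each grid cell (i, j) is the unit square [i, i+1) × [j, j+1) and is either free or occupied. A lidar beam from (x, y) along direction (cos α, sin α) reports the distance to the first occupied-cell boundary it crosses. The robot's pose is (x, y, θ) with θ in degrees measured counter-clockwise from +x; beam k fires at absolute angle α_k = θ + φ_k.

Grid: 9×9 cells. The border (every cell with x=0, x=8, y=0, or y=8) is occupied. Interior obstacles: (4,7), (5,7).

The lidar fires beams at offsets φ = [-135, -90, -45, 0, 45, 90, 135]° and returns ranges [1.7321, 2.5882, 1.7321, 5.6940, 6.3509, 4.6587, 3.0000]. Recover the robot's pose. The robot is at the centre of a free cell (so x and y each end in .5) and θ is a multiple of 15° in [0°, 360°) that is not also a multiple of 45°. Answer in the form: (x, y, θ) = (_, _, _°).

Candidates: 47 free-cell centres × 16 headings = 752 poses. Raycast each; keep the one whose scan matches to 4 dp.
  (5.5, 3.5, 105°): beam 1 = 2.8868 ≠ 1.7321 ✗
  (2.5, 1.5, 240°): beam 1 = 5.7956 ≠ 1.7321 ✗
  (2.5, 7.5, 330°): beam 1 = 1.5529 ≠ 1.7321 ✗
  (6.5, 3.5, 210°): beam 1 = 4.6587 ≠ 1.7321 ✗
  …
  (6.5, 5.5, 165°): r_1=1.7321, r_2=2.5882, r_3=1.7321, r_4=5.6940, r_5=6.3509, r_6=4.6587, r_7=3.0000 — all match ✓
Unique over the lattice → pose = (6.5, 5.5, 165°).

(x, y, θ) = (6.5, 5.5, 165°)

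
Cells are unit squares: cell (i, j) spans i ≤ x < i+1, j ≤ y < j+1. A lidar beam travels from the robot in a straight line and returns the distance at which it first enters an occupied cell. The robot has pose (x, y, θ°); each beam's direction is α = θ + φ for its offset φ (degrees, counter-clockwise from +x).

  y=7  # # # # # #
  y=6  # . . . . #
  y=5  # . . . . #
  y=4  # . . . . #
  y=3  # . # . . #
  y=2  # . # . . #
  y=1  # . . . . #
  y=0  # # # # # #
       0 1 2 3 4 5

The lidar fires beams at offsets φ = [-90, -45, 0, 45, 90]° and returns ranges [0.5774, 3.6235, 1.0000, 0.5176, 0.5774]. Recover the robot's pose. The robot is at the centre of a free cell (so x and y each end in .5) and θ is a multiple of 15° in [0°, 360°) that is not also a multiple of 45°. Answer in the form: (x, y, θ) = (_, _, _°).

Candidates: 22 free-cell centres × 16 headings = 352 poses. Raycast each; keep the one whose scan matches to 4 dp.
  (2.5, 5.5, 285°): beam 1 = 1.5529 ≠ 0.5774 ✗
  (4.5, 1.5, 15°): beam 1 = 0.5176 ≠ 0.5774 ✗
  (3.5, 5.5, 150°): beam 1 = 1.7321 ≠ 0.5774 ✗
  (2.5, 1.5, 330°): beam 2 = 0.5176 ≠ 3.6235 ✗
  …
  (1.5, 3.5, 120°): r_1=0.5774, r_2=3.6235, r_3=1.0000, r_4=0.5176, r_5=0.5774 — all match ✓
Only this pose fits every beam.

(x, y, θ) = (1.5, 3.5, 120°)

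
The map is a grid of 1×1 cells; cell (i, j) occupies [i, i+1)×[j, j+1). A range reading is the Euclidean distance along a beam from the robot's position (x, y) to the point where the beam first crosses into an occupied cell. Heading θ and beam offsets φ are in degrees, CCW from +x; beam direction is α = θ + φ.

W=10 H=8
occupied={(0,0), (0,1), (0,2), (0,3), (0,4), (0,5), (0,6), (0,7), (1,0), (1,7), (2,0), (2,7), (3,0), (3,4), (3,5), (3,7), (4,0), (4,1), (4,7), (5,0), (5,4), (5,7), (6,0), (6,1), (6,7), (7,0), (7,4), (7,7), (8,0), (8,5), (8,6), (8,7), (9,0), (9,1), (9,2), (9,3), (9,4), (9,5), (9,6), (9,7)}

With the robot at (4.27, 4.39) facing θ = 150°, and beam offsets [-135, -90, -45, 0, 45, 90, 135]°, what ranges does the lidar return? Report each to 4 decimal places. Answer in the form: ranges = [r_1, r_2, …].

beam 1: φ=-135°, α=15°
  d=(0.9659,0.2588)  start (4,4)  tX=0.7558 tY=2.3569  stride 1/|dx|=1.0353 1/|dy|=3.8637
    cross x-line → (5,4), t=0.7558 (wall)
  → r_1 = 0.7558
beam 2: φ=-90°, α=60°
  d=(0.5000,0.8660)  start (4,4)  tX=1.4600 tY=0.7044  stride 1/|dx|=2.0000 1/|dy|=1.1547
    cross y-line → (4,5), t=0.7044
    cross x-line → (5,5), t=1.4600
    cross y-line → (5,6), t=1.8591
    cross y-line → (5,7), t=3.0138 (wall)
  → r_2 = 3.0138
beam 3: φ=-45°, α=105°
  d=(-0.2588,0.9659)  start (4,4)  tX=1.0432 tY=0.6315  stride 1/|dx|=3.8637 1/|dy|=1.0353
    cross y-line → (4,5), t=0.6315
    cross x-line → (3,5), t=1.0432 (wall)
  → r_3 = 1.0432
beam 4: φ=0°, α=150°
  d=(-0.8660,0.5000)  start (4,4)  tX=0.3118 tY=1.2200  stride 1/|dx|=1.1547 1/|dy|=2.0000
    cross x-line → (3,4), t=0.3118 (wall)
  → r_4 = 0.3118
beam 5: φ=45°, α=195°
  d=(-0.9659,-0.2588)  start (4,4)  tX=0.2795 tY=1.5068  stride 1/|dx|=1.0353 1/|dy|=3.8637
    cross x-line → (3,4), t=0.2795 (wall)
  → r_5 = 0.2795
beam 6: φ=90°, α=240°
  d=(-0.5000,-0.8660)  start (4,4)  tX=0.5400 tY=0.4503  stride 1/|dx|=2.0000 1/|dy|=1.1547
    cross y-line → (4,3), t=0.4503
    cross x-line → (3,3), t=0.5400
    cross y-line → (3,2), t=1.6050
    cross x-line → (2,2), t=2.5400
    cross y-line → (2,1), t=2.7597
    cross y-line → (2,0), t=3.9144 (wall)
  → r_6 = 3.9144
beam 7: φ=135°, α=285°
  d=(0.2588,-0.9659)  start (4,4)  tX=2.8205 tY=0.4038  stride 1/|dx|=3.8637 1/|dy|=1.0353
    cross y-line → (4,3), t=0.4038
    cross y-line → (4,2), t=1.4390
    cross y-line → (4,1), t=2.4743 (wall)
  → r_7 = 2.4743

ranges = [0.7558, 3.0138, 1.0432, 0.3118, 0.2795, 3.9144, 2.4743]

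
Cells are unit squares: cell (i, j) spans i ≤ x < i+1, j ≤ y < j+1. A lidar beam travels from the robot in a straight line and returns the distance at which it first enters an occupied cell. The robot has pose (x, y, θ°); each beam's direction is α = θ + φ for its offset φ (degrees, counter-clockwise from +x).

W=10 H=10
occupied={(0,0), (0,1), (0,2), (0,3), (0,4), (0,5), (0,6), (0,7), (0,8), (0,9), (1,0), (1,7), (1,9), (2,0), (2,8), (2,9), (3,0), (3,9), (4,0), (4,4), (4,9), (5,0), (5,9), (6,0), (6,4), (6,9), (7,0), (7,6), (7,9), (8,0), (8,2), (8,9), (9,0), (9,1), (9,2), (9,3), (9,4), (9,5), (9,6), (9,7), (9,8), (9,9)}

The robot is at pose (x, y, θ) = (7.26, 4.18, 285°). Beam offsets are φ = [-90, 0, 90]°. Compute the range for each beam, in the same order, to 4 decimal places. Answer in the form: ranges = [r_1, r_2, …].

ranges = [0.2692, 3.2922, 1.8014]

beam 1: φ=-90°, α=195°
  direction (-0.9659, -0.2588); cell (7,4); t to first gridline: x 0.2692, y 0.6955 (then +1.0353 / +3.8637)
    (6,4) via x @ 0.2692  # hit
  → r_1 = 0.2692
beam 2: φ=0°, α=285°
  direction (0.2588, -0.9659); cell (7,4); t to first gridline: x 2.8591, y 0.1863 (then +3.8637 / +1.0353)
    (7,3) via y @ 0.1863
    (7,2) via y @ 1.2216
    (7,1) via y @ 2.2569
    (8,1) via x @ 2.8591
    (8,0) via y @ 3.2922  # hit
  → r_2 = 3.2922
beam 3: φ=90°, α=15°
  direction (0.9659, 0.2588); cell (7,4); t to first gridline: x 0.7661, y 3.1682 (then +1.0353 / +3.8637)
    (8,4) via x @ 0.7661
    (9,4) via x @ 1.8014  # hit
  → r_3 = 1.8014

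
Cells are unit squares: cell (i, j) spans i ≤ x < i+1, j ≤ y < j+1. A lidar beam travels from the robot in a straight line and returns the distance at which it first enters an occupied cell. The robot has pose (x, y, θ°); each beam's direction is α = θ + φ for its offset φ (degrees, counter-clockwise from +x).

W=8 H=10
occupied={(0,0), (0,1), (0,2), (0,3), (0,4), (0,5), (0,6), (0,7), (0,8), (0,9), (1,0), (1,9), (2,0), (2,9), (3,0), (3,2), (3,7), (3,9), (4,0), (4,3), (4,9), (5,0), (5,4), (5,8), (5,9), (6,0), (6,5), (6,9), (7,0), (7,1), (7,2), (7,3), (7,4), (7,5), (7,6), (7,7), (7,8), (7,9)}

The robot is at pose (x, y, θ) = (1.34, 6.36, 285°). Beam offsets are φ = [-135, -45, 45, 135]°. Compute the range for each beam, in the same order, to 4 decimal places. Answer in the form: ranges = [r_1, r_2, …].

ranges = [0.3926, 0.6800, 4.2262, 3.0484]

beam 1: φ=-135°, α=150°
  dir = (cos 150°, sin 150°) = (-0.8660, 0.5000); from cell (1,6)
  next x-line at t=0.3926, next y-line at t=1.2800; Δt_x=1.1547, Δt_y=2.0000
    x: enter (0,6) at t=0.3926 ← occupied
  → r_1 = 0.3926
beam 2: φ=-45°, α=240°
  dir = (cos 240°, sin 240°) = (-0.5000, -0.8660); from cell (1,6)
  next x-line at t=0.6800, next y-line at t=0.4157; Δt_x=2.0000, Δt_y=1.1547
    y: enter (1,5) at t=0.4157
    x: enter (0,5) at t=0.6800 ← occupied
  → r_2 = 0.6800
beam 3: φ=45°, α=330°
  dir = (cos 330°, sin 330°) = (0.8660, -0.5000); from cell (1,6)
  next x-line at t=0.7621, next y-line at t=0.7200; Δt_x=1.1547, Δt_y=2.0000
    y: enter (1,5) at t=0.7200
    x: enter (2,5) at t=0.7621
    x: enter (3,5) at t=1.9168
    y: enter (3,4) at t=2.7200
    x: enter (4,4) at t=3.0715
    x: enter (5,4) at t=4.2262 ← occupied
  → r_3 = 4.2262
beam 4: φ=135°, α=60°
  dir = (cos 60°, sin 60°) = (0.5000, 0.8660); from cell (1,6)
  next x-line at t=1.3200, next y-line at t=0.7390; Δt_x=2.0000, Δt_y=1.1547
    y: enter (1,7) at t=0.7390
    x: enter (2,7) at t=1.3200
    y: enter (2,8) at t=1.8937
    y: enter (2,9) at t=3.0484 ← occupied
  → r_4 = 3.0484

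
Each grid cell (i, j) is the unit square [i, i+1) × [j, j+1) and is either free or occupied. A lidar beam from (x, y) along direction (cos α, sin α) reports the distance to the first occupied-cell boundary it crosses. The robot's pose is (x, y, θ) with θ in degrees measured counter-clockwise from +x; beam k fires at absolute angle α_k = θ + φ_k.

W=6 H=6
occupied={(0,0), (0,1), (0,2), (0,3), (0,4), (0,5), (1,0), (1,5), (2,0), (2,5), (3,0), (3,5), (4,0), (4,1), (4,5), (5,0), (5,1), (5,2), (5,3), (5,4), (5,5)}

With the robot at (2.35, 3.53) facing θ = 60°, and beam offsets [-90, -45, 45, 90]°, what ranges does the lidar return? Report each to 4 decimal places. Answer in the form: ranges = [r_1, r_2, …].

ranges = [3.0600, 2.7435, 1.5219, 1.5588]

beam 1: φ=-90°, α=330°
  dir = (cos 330°, sin 330°) = (0.8660, -0.5000); from cell (2,3)
  next x-line at t=0.7506, next y-line at t=1.0600; Δt_x=1.1547, Δt_y=2.0000
    x: enter (3,3) at t=0.7506
    y: enter (3,2) at t=1.0600
    x: enter (4,2) at t=1.9053
    x: enter (5,2) at t=3.0600 ← occupied
  → r_1 = 3.0600
beam 2: φ=-45°, α=15°
  dir = (cos 15°, sin 15°) = (0.9659, 0.2588); from cell (2,3)
  next x-line at t=0.6729, next y-line at t=1.8159; Δt_x=1.0353, Δt_y=3.8637
    x: enter (3,3) at t=0.6729
    x: enter (4,3) at t=1.7082
    y: enter (4,4) at t=1.8159
    x: enter (5,4) at t=2.7435 ← occupied
  → r_2 = 2.7435
beam 3: φ=45°, α=105°
  dir = (cos 105°, sin 105°) = (-0.2588, 0.9659); from cell (2,3)
  next x-line at t=1.3523, next y-line at t=0.4866; Δt_x=3.8637, Δt_y=1.0353
    y: enter (2,4) at t=0.4866
    x: enter (1,4) at t=1.3523
    y: enter (1,5) at t=1.5219 ← occupied
  → r_3 = 1.5219
beam 4: φ=90°, α=150°
  dir = (cos 150°, sin 150°) = (-0.8660, 0.5000); from cell (2,3)
  next x-line at t=0.4041, next y-line at t=0.9400; Δt_x=1.1547, Δt_y=2.0000
    x: enter (1,3) at t=0.4041
    y: enter (1,4) at t=0.9400
    x: enter (0,4) at t=1.5588 ← occupied
  → r_4 = 1.5588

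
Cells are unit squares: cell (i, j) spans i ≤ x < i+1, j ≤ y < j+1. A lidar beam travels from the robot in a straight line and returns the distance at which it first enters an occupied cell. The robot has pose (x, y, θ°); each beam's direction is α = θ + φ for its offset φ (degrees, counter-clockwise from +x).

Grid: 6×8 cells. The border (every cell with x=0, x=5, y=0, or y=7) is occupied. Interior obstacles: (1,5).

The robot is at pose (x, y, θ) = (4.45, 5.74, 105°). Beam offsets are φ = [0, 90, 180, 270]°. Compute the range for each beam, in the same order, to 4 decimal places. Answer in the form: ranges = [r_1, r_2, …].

ranges = [1.3044, 2.5364, 2.1250, 0.5694]

beam 1: φ=0°, α=105°
  d=(-0.2588,0.9659)  start (4,5)  tX=1.7387 tY=0.2692  stride 1/|dx|=3.8637 1/|dy|=1.0353
    cross y-line → (4,6), t=0.2692
    cross y-line → (4,7), t=1.3044 (wall)
  → r_1 = 1.3044
beam 2: φ=90°, α=195°
  d=(-0.9659,-0.2588)  start (4,5)  tX=0.4659 tY=2.8591  stride 1/|dx|=1.0353 1/|dy|=3.8637
    cross x-line → (3,5), t=0.4659
    cross x-line → (2,5), t=1.5012
    cross x-line → (1,5), t=2.5364 (wall)
  → r_2 = 2.5364
beam 3: φ=180°, α=285°
  d=(0.2588,-0.9659)  start (4,5)  tX=2.1250 tY=0.7661  stride 1/|dx|=3.8637 1/|dy|=1.0353
    cross y-line → (4,4), t=0.7661
    cross y-line → (4,3), t=1.8014
    cross x-line → (5,3), t=2.1250 (wall)
  → r_3 = 2.1250
beam 4: φ=270°, α=15°
  d=(0.9659,0.2588)  start (4,5)  tX=0.5694 tY=1.0046  stride 1/|dx|=1.0353 1/|dy|=3.8637
    cross x-line → (5,5), t=0.5694 (wall)
  → r_4 = 0.5694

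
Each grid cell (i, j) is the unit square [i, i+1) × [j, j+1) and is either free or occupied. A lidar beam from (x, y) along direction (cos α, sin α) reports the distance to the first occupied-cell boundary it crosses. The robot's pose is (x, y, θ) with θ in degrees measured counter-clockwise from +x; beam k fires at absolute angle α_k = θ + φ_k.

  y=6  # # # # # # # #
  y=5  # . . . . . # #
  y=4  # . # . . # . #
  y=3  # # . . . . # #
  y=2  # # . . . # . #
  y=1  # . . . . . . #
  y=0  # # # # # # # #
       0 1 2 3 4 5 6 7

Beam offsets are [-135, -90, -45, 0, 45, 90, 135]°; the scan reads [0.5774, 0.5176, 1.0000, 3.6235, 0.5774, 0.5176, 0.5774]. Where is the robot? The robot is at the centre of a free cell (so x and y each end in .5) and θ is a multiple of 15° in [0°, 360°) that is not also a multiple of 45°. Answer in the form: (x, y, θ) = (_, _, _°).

Candidates: 23 free-cell centres × 16 headings = 368 poses. Raycast each; keep the one whose scan matches to 4 dp.
  (4.5, 4.5, 240°): beam 1 = 1.5529 ≠ 0.5774 ✗
  (2.5, 2.5, 345°): beam 2 = 1.5529 ≠ 0.5176 ✗
  (4.5, 3.5, 255°): beam 1 = 2.8868 ≠ 0.5774 ✗
  (6.5, 2.5, 60°): beam 1 = 1.5529 ≠ 0.5774 ✗
  (1.5, 5.5, 75°): beam 1 = 1.0000 ≠ 0.5774 ✗
  …
  (1.5, 1.5, 15°): r_1=0.5774, r_2=0.5176, r_3=1.0000, r_4=3.6235, r_5=0.5774, r_6=0.5176, r_7=0.5774 — all match ✓
Unique over the lattice → pose = (1.5, 1.5, 15°).

(x, y, θ) = (1.5, 1.5, 15°)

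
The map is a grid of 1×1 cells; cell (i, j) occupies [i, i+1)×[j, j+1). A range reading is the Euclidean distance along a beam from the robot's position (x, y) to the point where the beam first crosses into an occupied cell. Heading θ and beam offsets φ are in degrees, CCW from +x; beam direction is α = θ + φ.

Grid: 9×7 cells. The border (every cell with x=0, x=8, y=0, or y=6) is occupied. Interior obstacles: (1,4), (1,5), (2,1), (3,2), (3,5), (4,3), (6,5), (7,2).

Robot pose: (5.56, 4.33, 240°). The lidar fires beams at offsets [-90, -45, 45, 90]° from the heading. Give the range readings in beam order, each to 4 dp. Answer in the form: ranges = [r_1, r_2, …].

ranges = [1.8013, 1.2750, 3.4475, 2.6600]

beam 1: φ=-90°, α=150°
  d=(-0.8660,0.5000)  start (5,4)  tX=0.6466 tY=1.3400  stride 1/|dx|=1.1547 1/|dy|=2.0000
    cross x-line → (4,4), t=0.6466
    cross y-line → (4,5), t=1.3400
    cross x-line → (3,5), t=1.8013 (wall)
  → r_1 = 1.8013
beam 2: φ=-45°, α=195°
  d=(-0.9659,-0.2588)  start (5,4)  tX=0.5798 tY=1.2750  stride 1/|dx|=1.0353 1/|dy|=3.8637
    cross x-line → (4,4), t=0.5798
    cross y-line → (4,3), t=1.2750 (wall)
  → r_2 = 1.2750
beam 3: φ=45°, α=285°
  d=(0.2588,-0.9659)  start (5,4)  tX=1.7000 tY=0.3416  stride 1/|dx|=3.8637 1/|dy|=1.0353
    cross y-line → (5,3), t=0.3416
    cross y-line → (5,2), t=1.3769
    cross x-line → (6,2), t=1.7000
    cross y-line → (6,1), t=2.4122
    cross y-line → (6,0), t=3.4475 (wall)
  → r_3 = 3.4475
beam 4: φ=90°, α=330°
  d=(0.8660,-0.5000)  start (5,4)  tX=0.5081 tY=0.6600  stride 1/|dx|=1.1547 1/|dy|=2.0000
    cross x-line → (6,4), t=0.5081
    cross y-line → (6,3), t=0.6600
    cross x-line → (7,3), t=1.6628
    cross y-line → (7,2), t=2.6600 (wall)
  → r_4 = 2.6600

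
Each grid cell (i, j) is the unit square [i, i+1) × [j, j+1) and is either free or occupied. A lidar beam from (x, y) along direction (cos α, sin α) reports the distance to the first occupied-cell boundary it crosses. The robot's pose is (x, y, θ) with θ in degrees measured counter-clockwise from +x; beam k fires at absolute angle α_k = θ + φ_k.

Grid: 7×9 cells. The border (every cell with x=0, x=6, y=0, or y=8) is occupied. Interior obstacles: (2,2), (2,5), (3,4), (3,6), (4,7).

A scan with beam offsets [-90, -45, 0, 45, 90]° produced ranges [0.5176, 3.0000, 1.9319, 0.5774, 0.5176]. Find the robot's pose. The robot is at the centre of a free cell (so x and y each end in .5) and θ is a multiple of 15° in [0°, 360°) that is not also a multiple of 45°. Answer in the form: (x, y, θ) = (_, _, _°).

(x, y, θ) = (5.5, 7.5, 285°)

Enumerate (i+0.5, j+0.5, θ) over the 30 free cells and 16 admissible headings. For each, cast all 5 beams and compare to the given ranges.
  (2.5, 6.5, 30°): beam 1 = 0.5774 ≠ 0.5176 ✗
  (2.5, 6.5, 120°): beam 1 = 0.5774 ≠ 0.5176 ✗
  (2.5, 7.5, 60°): beam 1 = 1.0000 ≠ 0.5176 ✗
  (2.5, 1.5, 285°): beam 1 = 1.5529 ≠ 0.5176 ✗
  …
  (5.5, 7.5, 285°): r_1=0.5176, r_2=3.0000, r_3=1.9319, r_4=0.5774, r_5=0.5176 — all match ✓
Only this pose fits every beam.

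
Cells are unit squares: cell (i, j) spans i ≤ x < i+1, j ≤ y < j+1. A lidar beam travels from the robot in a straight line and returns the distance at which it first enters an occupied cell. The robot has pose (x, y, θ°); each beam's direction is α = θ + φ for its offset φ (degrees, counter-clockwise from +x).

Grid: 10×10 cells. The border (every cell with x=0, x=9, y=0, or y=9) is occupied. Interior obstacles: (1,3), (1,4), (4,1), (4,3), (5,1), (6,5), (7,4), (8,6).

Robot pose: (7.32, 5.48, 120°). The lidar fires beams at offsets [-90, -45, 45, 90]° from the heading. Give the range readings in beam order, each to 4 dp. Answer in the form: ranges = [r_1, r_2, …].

beam 1: φ=-90°, α=30°
  dir = (cos 30°, sin 30°) = (0.8660, 0.5000); from cell (7,5)
  next x-line at t=0.7852, next y-line at t=1.0400; Δt_x=1.1547, Δt_y=2.0000
    x: enter (8,5) at t=0.7852
    y: enter (8,6) at t=1.0400 ← occupied
  → r_1 = 1.0400
beam 2: φ=-45°, α=75°
  dir = (cos 75°, sin 75°) = (0.2588, 0.9659); from cell (7,5)
  next x-line at t=2.6273, next y-line at t=0.5383; Δt_x=3.8637, Δt_y=1.0353
    y: enter (7,6) at t=0.5383
    y: enter (7,7) at t=1.5736
    y: enter (7,8) at t=2.6089
    x: enter (8,8) at t=2.6273
    y: enter (8,9) at t=3.6442 ← occupied
  → r_2 = 3.6442
beam 3: φ=45°, α=165°
  dir = (cos 165°, sin 165°) = (-0.9659, 0.2588); from cell (7,5)
  next x-line at t=0.3313, next y-line at t=2.0091; Δt_x=1.0353, Δt_y=3.8637
    x: enter (6,5) at t=0.3313 ← occupied
  → r_3 = 0.3313
beam 4: φ=90°, α=210°
  dir = (cos 210°, sin 210°) = (-0.8660, -0.5000); from cell (7,5)
  next x-line at t=0.3695, next y-line at t=0.9600; Δt_x=1.1547, Δt_y=2.0000
    x: enter (6,5) at t=0.3695 ← occupied
  → r_4 = 0.3695

ranges = [1.0400, 3.6442, 0.3313, 0.3695]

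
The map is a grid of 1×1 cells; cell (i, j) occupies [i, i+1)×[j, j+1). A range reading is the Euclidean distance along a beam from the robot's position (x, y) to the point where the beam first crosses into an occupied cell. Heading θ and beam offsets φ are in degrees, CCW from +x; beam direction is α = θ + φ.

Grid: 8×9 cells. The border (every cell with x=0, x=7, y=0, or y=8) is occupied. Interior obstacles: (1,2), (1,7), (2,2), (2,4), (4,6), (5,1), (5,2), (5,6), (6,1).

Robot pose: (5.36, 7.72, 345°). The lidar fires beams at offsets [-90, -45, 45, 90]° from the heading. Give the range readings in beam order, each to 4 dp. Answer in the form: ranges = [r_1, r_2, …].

beam 1: φ=-90°, α=255°
  direction (-0.2588, -0.9659); cell (5,7); t to first gridline: x 1.3909, y 0.7454 (then +3.8637 / +1.0353)
    (5,6) via y @ 0.7454  # hit
  → r_1 = 0.7454
beam 2: φ=-45°, α=300°
  direction (0.5000, -0.8660); cell (5,7); t to first gridline: x 1.2800, y 0.8314 (then +2.0000 / +1.1547)
    (5,6) via y @ 0.8314  # hit
  → r_2 = 0.8314
beam 3: φ=45°, α=30°
  direction (0.8660, 0.5000); cell (5,7); t to first gridline: x 0.7390, y 0.5600 (then +1.1547 / +2.0000)
    (5,8) via y @ 0.5600  # hit
  → r_3 = 0.5600
beam 4: φ=90°, α=75°
  direction (0.2588, 0.9659); cell (5,7); t to first gridline: x 2.4728, y 0.2899 (then +3.8637 / +1.0353)
    (5,8) via y @ 0.2899  # hit
  → r_4 = 0.2899

ranges = [0.7454, 0.8314, 0.5600, 0.2899]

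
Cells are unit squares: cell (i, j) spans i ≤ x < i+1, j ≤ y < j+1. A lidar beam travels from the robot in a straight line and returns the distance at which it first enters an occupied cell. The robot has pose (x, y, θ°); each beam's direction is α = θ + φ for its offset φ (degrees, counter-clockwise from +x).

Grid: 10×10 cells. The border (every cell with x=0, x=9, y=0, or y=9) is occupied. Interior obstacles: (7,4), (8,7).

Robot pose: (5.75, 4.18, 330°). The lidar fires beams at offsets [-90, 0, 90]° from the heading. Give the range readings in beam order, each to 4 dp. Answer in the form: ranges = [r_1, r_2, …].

beam 1: φ=-90°, α=240°
  cosα=-0.5000 sinα=-0.8660 | (5,4) | tMaxX 1.5000 tMaxY 0.2078 | tΔX 2.0000 tΔY 1.1547
    t=0.2078 [y] (5,3)
    t=1.3625 [y] (5,2)
    t=1.5000 [x] (4,2)
    t=2.5172 [y] (4,1)
    t=3.5000 [x] (3,1)
    t=3.6719 [y] (3,0) — stop
  → r_1 = 3.6719
beam 2: φ=0°, α=330°
  cosα=0.8660 sinα=-0.5000 | (5,4) | tMaxX 0.2887 tMaxY 0.3600 | tΔX 1.1547 tΔY 2.0000
    t=0.2887 [x] (6,4)
    t=0.3600 [y] (6,3)
    t=1.4434 [x] (7,3)
    t=2.3600 [y] (7,2)
    t=2.5981 [x] (8,2)
    t=3.7528 [x] (9,2) — stop
  → r_2 = 3.7528
beam 3: φ=90°, α=60°
  cosα=0.5000 sinα=0.8660 | (5,4) | tMaxX 0.5000 tMaxY 0.9469 | tΔX 2.0000 tΔY 1.1547
    t=0.5000 [x] (6,4)
    t=0.9469 [y] (6,5)
    t=2.1016 [y] (6,6)
    t=2.5000 [x] (7,6)
    t=3.2563 [y] (7,7)
    t=4.4110 [y] (7,8)
    t=4.5000 [x] (8,8)
    t=5.5657 [y] (8,9) — stop
  → r_3 = 5.5657

ranges = [3.6719, 3.7528, 5.5657]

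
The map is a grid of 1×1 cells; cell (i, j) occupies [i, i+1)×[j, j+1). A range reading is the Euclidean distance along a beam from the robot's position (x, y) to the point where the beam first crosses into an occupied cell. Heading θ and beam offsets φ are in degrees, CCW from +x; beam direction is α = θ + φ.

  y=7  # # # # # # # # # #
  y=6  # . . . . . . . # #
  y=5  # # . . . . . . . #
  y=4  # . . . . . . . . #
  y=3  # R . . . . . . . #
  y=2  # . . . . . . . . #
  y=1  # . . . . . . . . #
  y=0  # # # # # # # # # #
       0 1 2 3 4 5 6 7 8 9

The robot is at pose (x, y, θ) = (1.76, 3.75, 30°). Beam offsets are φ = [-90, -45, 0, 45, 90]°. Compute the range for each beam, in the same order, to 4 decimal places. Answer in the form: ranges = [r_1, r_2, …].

ranges = [3.1754, 7.4954, 6.5000, 3.3646, 1.4434]

beam 1: φ=-90°, α=300°
  direction (0.5000, -0.8660); cell (1,3); t to first gridline: x 0.4800, y 0.8660 (then +2.0000 / +1.1547)
    (2,3) via x @ 0.4800
    (2,2) via y @ 0.8660
    (2,1) via y @ 2.0207
    (3,1) via x @ 2.4800
    (3,0) via y @ 3.1754  # hit
  → r_1 = 3.1754
beam 2: φ=-45°, α=345°
  direction (0.9659, -0.2588); cell (1,3); t to first gridline: x 0.2485, y 2.8978 (then +1.0353 / +3.8637)
    (2,3) via x @ 0.2485
    (3,3) via x @ 1.2837
    (4,3) via x @ 2.3190
    (4,2) via y @ 2.8978
    (5,2) via x @ 3.3543
    (6,2) via x @ 4.3896
    (7,2) via x @ 5.4248
    (8,2) via x @ 6.4601
    (8,1) via y @ 6.7615
    (9,1) via x @ 7.4954  # hit
  → r_2 = 7.4954
beam 3: φ=0°, α=30°
  direction (0.8660, 0.5000); cell (1,3); t to first gridline: x 0.2771, y 0.5000 (then +1.1547 / +2.0000)
    (2,3) via x @ 0.2771
    (2,4) via y @ 0.5000
    (3,4) via x @ 1.4318
    (3,5) via y @ 2.5000
    (4,5) via x @ 2.5865
    (5,5) via x @ 3.7412
    (5,6) via y @ 4.5000
    (6,6) via x @ 4.8959
    (7,6) via x @ 6.0506
    (7,7) via y @ 6.5000  # hit
  → r_3 = 6.5000
beam 4: φ=45°, α=75°
  direction (0.2588, 0.9659); cell (1,3); t to first gridline: x 0.9273, y 0.2588 (then +3.8637 / +1.0353)
    (1,4) via y @ 0.2588
    (2,4) via x @ 0.9273
    (2,5) via y @ 1.2941
    (2,6) via y @ 2.3294
    (2,7) via y @ 3.3646  # hit
  → r_4 = 3.3646
beam 5: φ=90°, α=120°
  direction (-0.5000, 0.8660); cell (1,3); t to first gridline: x 1.5200, y 0.2887 (then +2.0000 / +1.1547)
    (1,4) via y @ 0.2887
    (1,5) via y @ 1.4434  # hit
  → r_5 = 1.4434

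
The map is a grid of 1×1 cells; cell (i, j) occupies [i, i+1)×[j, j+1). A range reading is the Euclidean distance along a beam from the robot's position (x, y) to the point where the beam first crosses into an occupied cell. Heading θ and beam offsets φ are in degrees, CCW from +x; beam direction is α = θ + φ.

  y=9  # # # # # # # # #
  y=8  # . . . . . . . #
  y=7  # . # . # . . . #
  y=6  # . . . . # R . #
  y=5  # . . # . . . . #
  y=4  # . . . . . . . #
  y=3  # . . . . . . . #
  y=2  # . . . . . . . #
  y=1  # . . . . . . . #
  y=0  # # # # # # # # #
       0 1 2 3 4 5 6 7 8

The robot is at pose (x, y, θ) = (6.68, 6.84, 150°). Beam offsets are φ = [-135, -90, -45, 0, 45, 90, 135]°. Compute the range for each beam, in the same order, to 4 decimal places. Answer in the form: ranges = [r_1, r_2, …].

beam 1: φ=-135°, α=15°
  d=(0.9659,0.2588)  start (6,6)  tX=0.3313 tY=0.6182  stride 1/|dx|=1.0353 1/|dy|=3.8637
    cross x-line → (7,6), t=0.3313
    cross y-line → (7,7), t=0.6182
    cross x-line → (8,7), t=1.3666 (wall)
  → r_1 = 1.3666
beam 2: φ=-90°, α=60°
  d=(0.5000,0.8660)  start (6,6)  tX=0.6400 tY=0.1848  stride 1/|dx|=2.0000 1/|dy|=1.1547
    cross y-line → (6,7), t=0.1848
    cross x-line → (7,7), t=0.6400
    cross y-line → (7,8), t=1.3395
    cross y-line → (7,9), t=2.4942 (wall)
  → r_2 = 2.4942
beam 3: φ=-45°, α=105°
  d=(-0.2588,0.9659)  start (6,6)  tX=2.6273 tY=0.1656  stride 1/|dx|=3.8637 1/|dy|=1.0353
    cross y-line → (6,7), t=0.1656
    cross y-line → (6,8), t=1.2009
    cross y-line → (6,9), t=2.2362 (wall)
  → r_3 = 2.2362
beam 4: φ=0°, α=150°
  d=(-0.8660,0.5000)  start (6,6)  tX=0.7852 tY=0.3200  stride 1/|dx|=1.1547 1/|dy|=2.0000
    cross y-line → (6,7), t=0.3200
    cross x-line → (5,7), t=0.7852
    cross x-line → (4,7), t=1.9399 (wall)
  → r_4 = 1.9399
beam 5: φ=45°, α=195°
  d=(-0.9659,-0.2588)  start (6,6)  tX=0.7040 tY=3.2455  stride 1/|dx|=1.0353 1/|dy|=3.8637
    cross x-line → (5,6), t=0.7040 (wall)
  → r_5 = 0.7040
beam 6: φ=90°, α=240°
  d=(-0.5000,-0.8660)  start (6,6)  tX=1.3600 tY=0.9699  stride 1/|dx|=2.0000 1/|dy|=1.1547
    cross y-line → (6,5), t=0.9699
    cross x-line → (5,5), t=1.3600
    cross y-line → (5,4), t=2.1246
    cross y-line → (5,3), t=3.2793
    cross x-line → (4,3), t=3.3600
    cross y-line → (4,2), t=4.4341
    cross x-line → (3,2), t=5.3600
    cross y-line → (3,1), t=5.5888
    cross y-line → (3,0), t=6.7435 (wall)
  → r_6 = 6.7435
beam 7: φ=135°, α=285°
  d=(0.2588,-0.9659)  start (6,6)  tX=1.2364 tY=0.8696  stride 1/|dx|=3.8637 1/|dy|=1.0353
    cross y-line → (6,5), t=0.8696
    cross x-line → (7,5), t=1.2364
    cross y-line → (7,4), t=1.9049
    cross y-line → (7,3), t=2.9402
    cross y-line → (7,2), t=3.9755
    cross y-line → (7,1), t=5.0107
    cross x-line → (8,1), t=5.1001 (wall)
  → r_7 = 5.1001

ranges = [1.3666, 2.4942, 2.2362, 1.9399, 0.7040, 6.7435, 5.1001]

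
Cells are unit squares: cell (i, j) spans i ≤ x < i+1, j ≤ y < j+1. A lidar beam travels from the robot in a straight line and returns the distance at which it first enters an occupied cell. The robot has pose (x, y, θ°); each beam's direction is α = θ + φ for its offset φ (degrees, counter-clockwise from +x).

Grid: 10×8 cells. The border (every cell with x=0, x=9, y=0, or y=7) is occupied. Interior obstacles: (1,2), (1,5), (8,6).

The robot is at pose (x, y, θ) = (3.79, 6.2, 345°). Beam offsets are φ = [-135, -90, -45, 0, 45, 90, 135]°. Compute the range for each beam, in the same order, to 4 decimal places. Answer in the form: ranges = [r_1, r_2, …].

beam 1: φ=-135°, α=210°
  direction (-0.8660, -0.5000); cell (3,6); t to first gridline: x 0.9122, y 0.4000 (then +1.1547 / +2.0000)
    (3,5) via y @ 0.4000
    (2,5) via x @ 0.9122
    (1,5) via x @ 2.0669  # hit
  → r_1 = 2.0669
beam 2: φ=-90°, α=255°
  direction (-0.2588, -0.9659); cell (3,6); t to first gridline: x 3.0523, y 0.2071 (then +3.8637 / +1.0353)
    (3,5) via y @ 0.2071
    (3,4) via y @ 1.2423
    (3,3) via y @ 2.2776
    (2,3) via x @ 3.0523
    (2,2) via y @ 3.3129
    (2,1) via y @ 4.3482
    (2,0) via y @ 5.3834  # hit
  → r_2 = 5.3834
beam 3: φ=-45°, α=300°
  direction (0.5000, -0.8660); cell (3,6); t to first gridline: x 0.4200, y 0.2309 (then +2.0000 / +1.1547)
    (3,5) via y @ 0.2309
    (4,5) via x @ 0.4200
    (4,4) via y @ 1.3856
    (5,4) via x @ 2.4200
    (5,3) via y @ 2.5403
    (5,2) via y @ 3.6950
    (6,2) via x @ 4.4200
    (6,1) via y @ 4.8497
    (6,0) via y @ 6.0044  # hit
  → r_3 = 6.0044
beam 4: φ=0°, α=345°
  direction (0.9659, -0.2588); cell (3,6); t to first gridline: x 0.2174, y 0.7727 (then +1.0353 / +3.8637)
    (4,6) via x @ 0.2174
    (4,5) via y @ 0.7727
    (5,5) via x @ 1.2527
    (6,5) via x @ 2.2880
    (7,5) via x @ 3.3232
    (8,5) via x @ 4.3585
    (8,4) via y @ 4.6364
    (9,4) via x @ 5.3938  # hit
  → r_4 = 5.3938
beam 5: φ=45°, α=30°
  direction (0.8660, 0.5000); cell (3,6); t to first gridline: x 0.2425, y 1.6000 (then +1.1547 / +2.0000)
    (4,6) via x @ 0.2425
    (5,6) via x @ 1.3972
    (5,7) via y @ 1.6000  # hit
  → r_5 = 1.6000
beam 6: φ=90°, α=75°
  direction (0.2588, 0.9659); cell (3,6); t to first gridline: x 0.8114, y 0.8282 (then +3.8637 / +1.0353)
    (4,6) via x @ 0.8114
    (4,7) via y @ 0.8282  # hit
  → r_6 = 0.8282
beam 7: φ=135°, α=120°
  direction (-0.5000, 0.8660); cell (3,6); t to first gridline: x 1.5800, y 0.9238 (then +2.0000 / +1.1547)
    (3,7) via y @ 0.9238  # hit
  → r_7 = 0.9238

ranges = [2.0669, 5.3834, 6.0044, 5.3938, 1.6000, 0.8282, 0.9238]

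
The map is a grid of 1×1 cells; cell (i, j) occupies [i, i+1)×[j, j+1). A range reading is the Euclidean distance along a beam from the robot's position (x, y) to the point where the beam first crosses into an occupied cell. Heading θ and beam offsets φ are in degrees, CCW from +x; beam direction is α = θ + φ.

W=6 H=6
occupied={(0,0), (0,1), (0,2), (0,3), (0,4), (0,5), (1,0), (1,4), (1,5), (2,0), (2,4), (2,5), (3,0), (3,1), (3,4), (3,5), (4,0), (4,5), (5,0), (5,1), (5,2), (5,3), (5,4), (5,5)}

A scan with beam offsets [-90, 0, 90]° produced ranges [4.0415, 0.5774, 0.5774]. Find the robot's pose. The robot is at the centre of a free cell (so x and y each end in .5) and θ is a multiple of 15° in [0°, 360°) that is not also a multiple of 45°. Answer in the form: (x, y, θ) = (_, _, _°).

(x, y, θ) = (1.5, 3.5, 60°)

Enumerate (i+0.5, j+0.5, θ) over the 12 free cells and 16 admissible headings. For each, cast all 3 beams and compare to the given ranges.
  (1.5, 3.5, 195°): beam 1 = 0.5176 ≠ 4.0415 ✗
  (2.5, 1.5, 150°): beam 1 = 2.8868 ≠ 4.0415 ✗
  (1.5, 2.5, 15°): beam 1 = 1.5529 ≠ 4.0415 ✗
  (2.5, 3.5, 75°): beam 1 = 2.5882 ≠ 4.0415 ✗
  (2.5, 3.5, 150°): beam 1 = 0.5774 ≠ 4.0415 ✗
  …
  (1.5, 3.5, 60°): r_1=4.0415, r_2=0.5774, r_3=0.5774 — all match ✓
Unique over the lattice → pose = (1.5, 3.5, 60°).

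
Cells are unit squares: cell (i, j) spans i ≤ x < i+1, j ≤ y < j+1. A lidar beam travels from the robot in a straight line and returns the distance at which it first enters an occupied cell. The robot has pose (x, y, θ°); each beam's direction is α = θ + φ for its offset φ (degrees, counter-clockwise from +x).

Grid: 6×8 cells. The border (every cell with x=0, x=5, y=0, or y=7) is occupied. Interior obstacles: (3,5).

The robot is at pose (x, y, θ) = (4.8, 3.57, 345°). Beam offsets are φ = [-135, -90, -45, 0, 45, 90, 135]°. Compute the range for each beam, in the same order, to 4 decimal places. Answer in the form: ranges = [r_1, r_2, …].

beam 1: φ=-135°, α=210°
  dir = (cos 210°, sin 210°) = (-0.8660, -0.5000); from cell (4,3)
  next x-line at t=0.9238, next y-line at t=1.1400; Δt_x=1.1547, Δt_y=2.0000
    x: enter (3,3) at t=0.9238
    y: enter (3,2) at t=1.1400
    x: enter (2,2) at t=2.0785
    y: enter (2,1) at t=3.1400
    x: enter (1,1) at t=3.2332
    x: enter (0,1) at t=4.3879 ← occupied
  → r_1 = 4.3879
beam 2: φ=-90°, α=255°
  dir = (cos 255°, sin 255°) = (-0.2588, -0.9659); from cell (4,3)
  next x-line at t=3.0910, next y-line at t=0.5901; Δt_x=3.8637, Δt_y=1.0353
    y: enter (4,2) at t=0.5901
    y: enter (4,1) at t=1.6254
    y: enter (4,0) at t=2.6607 ← occupied
  → r_2 = 2.6607
beam 3: φ=-45°, α=300°
  dir = (cos 300°, sin 300°) = (0.5000, -0.8660); from cell (4,3)
  next x-line at t=0.4000, next y-line at t=0.6582; Δt_x=2.0000, Δt_y=1.1547
    x: enter (5,3) at t=0.4000 ← occupied
  → r_3 = 0.4000
beam 4: φ=0°, α=345°
  dir = (cos 345°, sin 345°) = (0.9659, -0.2588); from cell (4,3)
  next x-line at t=0.2071, next y-line at t=2.2023; Δt_x=1.0353, Δt_y=3.8637
    x: enter (5,3) at t=0.2071 ← occupied
  → r_4 = 0.2071
beam 5: φ=45°, α=30°
  dir = (cos 30°, sin 30°) = (0.8660, 0.5000); from cell (4,3)
  next x-line at t=0.2309, next y-line at t=0.8600; Δt_x=1.1547, Δt_y=2.0000
    x: enter (5,3) at t=0.2309 ← occupied
  → r_5 = 0.2309
beam 6: φ=90°, α=75°
  dir = (cos 75°, sin 75°) = (0.2588, 0.9659); from cell (4,3)
  next x-line at t=0.7727, next y-line at t=0.4452; Δt_x=3.8637, Δt_y=1.0353
    y: enter (4,4) at t=0.4452
    x: enter (5,4) at t=0.7727 ← occupied
  → r_6 = 0.7727
beam 7: φ=135°, α=120°
  dir = (cos 120°, sin 120°) = (-0.5000, 0.8660); from cell (4,3)
  next x-line at t=1.6000, next y-line at t=0.4965; Δt_x=2.0000, Δt_y=1.1547
    y: enter (4,4) at t=0.4965
    x: enter (3,4) at t=1.6000
    y: enter (3,5) at t=1.6512 ← occupied
  → r_7 = 1.6512

ranges = [4.3879, 2.6607, 0.4000, 0.2071, 0.2309, 0.7727, 1.6512]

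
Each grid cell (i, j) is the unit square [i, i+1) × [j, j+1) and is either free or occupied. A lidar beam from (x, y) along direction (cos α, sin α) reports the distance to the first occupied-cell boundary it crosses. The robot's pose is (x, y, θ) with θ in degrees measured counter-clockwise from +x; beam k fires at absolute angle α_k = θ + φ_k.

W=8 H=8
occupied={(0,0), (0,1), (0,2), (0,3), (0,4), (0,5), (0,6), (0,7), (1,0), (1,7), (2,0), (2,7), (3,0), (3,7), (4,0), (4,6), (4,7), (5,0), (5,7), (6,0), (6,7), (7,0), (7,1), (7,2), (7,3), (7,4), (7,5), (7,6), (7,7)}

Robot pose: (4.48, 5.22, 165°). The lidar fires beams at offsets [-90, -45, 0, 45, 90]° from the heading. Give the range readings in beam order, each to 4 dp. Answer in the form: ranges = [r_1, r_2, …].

ranges = [0.8075, 0.9007, 3.6028, 4.0184, 4.3689]

beam 1: φ=-90°, α=75°
  direction (0.2588, 0.9659); cell (4,5); t to first gridline: x 2.0091, y 0.8075 (then +3.8637 / +1.0353)
    (4,6) via y @ 0.8075  # hit
  → r_1 = 0.8075
beam 2: φ=-45°, α=120°
  direction (-0.5000, 0.8660); cell (4,5); t to first gridline: x 0.9600, y 0.9007 (then +2.0000 / +1.1547)
    (4,6) via y @ 0.9007  # hit
  → r_2 = 0.9007
beam 3: φ=0°, α=165°
  direction (-0.9659, 0.2588); cell (4,5); t to first gridline: x 0.4969, y 3.0137 (then +1.0353 / +3.8637)
    (3,5) via x @ 0.4969
    (2,5) via x @ 1.5322
    (1,5) via x @ 2.5675
    (1,6) via y @ 3.0137
    (0,6) via x @ 3.6028  # hit
  → r_3 = 3.6028
beam 4: φ=45°, α=210°
  direction (-0.8660, -0.5000); cell (4,5); t to first gridline: x 0.5543, y 0.4400 (then +1.1547 / +2.0000)
    (4,4) via y @ 0.4400
    (3,4) via x @ 0.5543
    (2,4) via x @ 1.7090
    (2,3) via y @ 2.4400
    (1,3) via x @ 2.8637
    (0,3) via x @ 4.0184  # hit
  → r_4 = 4.0184
beam 5: φ=90°, α=255°
  direction (-0.2588, -0.9659); cell (4,5); t to first gridline: x 1.8546, y 0.2278 (then +3.8637 / +1.0353)
    (4,4) via y @ 0.2278
    (4,3) via y @ 1.2630
    (3,3) via x @ 1.8546
    (3,2) via y @ 2.2983
    (3,1) via y @ 3.3336
    (3,0) via y @ 4.3689  # hit
  → r_5 = 4.3689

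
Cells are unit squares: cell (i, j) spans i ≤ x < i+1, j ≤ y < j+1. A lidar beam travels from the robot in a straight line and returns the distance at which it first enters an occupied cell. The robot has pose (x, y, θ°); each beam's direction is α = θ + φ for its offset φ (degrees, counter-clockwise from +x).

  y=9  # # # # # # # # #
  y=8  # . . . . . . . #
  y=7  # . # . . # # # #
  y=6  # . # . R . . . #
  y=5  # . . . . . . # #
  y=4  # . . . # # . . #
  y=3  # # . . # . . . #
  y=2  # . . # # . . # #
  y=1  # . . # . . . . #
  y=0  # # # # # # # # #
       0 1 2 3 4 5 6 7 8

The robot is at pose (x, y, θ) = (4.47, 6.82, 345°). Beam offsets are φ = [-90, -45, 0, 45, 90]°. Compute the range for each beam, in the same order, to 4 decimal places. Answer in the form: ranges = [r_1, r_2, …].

beam 1: φ=-90°, α=255°
  d=(-0.2588,-0.9659)  start (4,6)  tX=1.8159 tY=0.8489  stride 1/|dx|=3.8637 1/|dy|=1.0353
    cross y-line → (4,5), t=0.8489
    cross x-line → (3,5), t=1.8159
    cross y-line → (3,4), t=1.8842
    cross y-line → (3,3), t=2.9195
    cross y-line → (3,2), t=3.9548 (wall)
  → r_1 = 3.9548
beam 2: φ=-45°, α=300°
  d=(0.5000,-0.8660)  start (4,6)  tX=1.0600 tY=0.9469  stride 1/|dx|=2.0000 1/|dy|=1.1547
    cross y-line → (4,5), t=0.9469
    cross x-line → (5,5), t=1.0600
    cross y-line → (5,4), t=2.1016 (wall)
  → r_2 = 2.1016
beam 3: φ=0°, α=345°
  d=(0.9659,-0.2588)  start (4,6)  tX=0.5487 tY=3.1682  stride 1/|dx|=1.0353 1/|dy|=3.8637
    cross x-line → (5,6), t=0.5487
    cross x-line → (6,6), t=1.5840
    cross x-line → (7,6), t=2.6192
    cross y-line → (7,5), t=3.1682 (wall)
  → r_3 = 3.1682
beam 4: φ=45°, α=30°
  d=(0.8660,0.5000)  start (4,6)  tX=0.6120 tY=0.3600  stride 1/|dx|=1.1547 1/|dy|=2.0000
    cross y-line → (4,7), t=0.3600
    cross x-line → (5,7), t=0.6120 (wall)
  → r_4 = 0.6120
beam 5: φ=90°, α=75°
  d=(0.2588,0.9659)  start (4,6)  tX=2.0478 tY=0.1863  stride 1/|dx|=3.8637 1/|dy|=1.0353
    cross y-line → (4,7), t=0.1863
    cross y-line → (4,8), t=1.2216
    cross x-line → (5,8), t=2.0478
    cross y-line → (5,9), t=2.2569 (wall)
  → r_5 = 2.2569

ranges = [3.9548, 2.1016, 3.1682, 0.6120, 2.2569]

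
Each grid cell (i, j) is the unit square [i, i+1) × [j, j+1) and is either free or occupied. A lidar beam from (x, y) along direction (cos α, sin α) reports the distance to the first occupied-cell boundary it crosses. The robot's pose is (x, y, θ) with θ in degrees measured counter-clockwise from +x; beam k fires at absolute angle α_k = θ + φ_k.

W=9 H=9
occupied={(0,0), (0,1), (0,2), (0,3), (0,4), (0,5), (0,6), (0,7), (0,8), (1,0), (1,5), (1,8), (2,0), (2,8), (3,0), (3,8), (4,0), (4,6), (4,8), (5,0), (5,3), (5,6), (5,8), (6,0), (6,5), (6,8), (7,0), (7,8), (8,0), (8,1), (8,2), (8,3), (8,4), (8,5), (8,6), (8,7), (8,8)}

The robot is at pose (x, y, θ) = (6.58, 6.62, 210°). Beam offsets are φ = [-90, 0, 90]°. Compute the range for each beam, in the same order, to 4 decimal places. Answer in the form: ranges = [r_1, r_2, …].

ranges = [1.5935, 0.6697, 0.7159]

beam 1: φ=-90°, α=120°
  cosα=-0.5000 sinα=0.8660 | (6,6) | tMaxX 1.1600 tMaxY 0.4388 | tΔX 2.0000 tΔY 1.1547
    t=0.4388 [y] (6,7)
    t=1.1600 [x] (5,7)
    t=1.5935 [y] (5,8) — stop
  → r_1 = 1.5935
beam 2: φ=0°, α=210°
  cosα=-0.8660 sinα=-0.5000 | (6,6) | tMaxX 0.6697 tMaxY 1.2400 | tΔX 1.1547 tΔY 2.0000
    t=0.6697 [x] (5,6) — stop
  → r_2 = 0.6697
beam 3: φ=90°, α=300°
  cosα=0.5000 sinα=-0.8660 | (6,6) | tMaxX 0.8400 tMaxY 0.7159 | tΔX 2.0000 tΔY 1.1547
    t=0.7159 [y] (6,5) — stop
  → r_3 = 0.7159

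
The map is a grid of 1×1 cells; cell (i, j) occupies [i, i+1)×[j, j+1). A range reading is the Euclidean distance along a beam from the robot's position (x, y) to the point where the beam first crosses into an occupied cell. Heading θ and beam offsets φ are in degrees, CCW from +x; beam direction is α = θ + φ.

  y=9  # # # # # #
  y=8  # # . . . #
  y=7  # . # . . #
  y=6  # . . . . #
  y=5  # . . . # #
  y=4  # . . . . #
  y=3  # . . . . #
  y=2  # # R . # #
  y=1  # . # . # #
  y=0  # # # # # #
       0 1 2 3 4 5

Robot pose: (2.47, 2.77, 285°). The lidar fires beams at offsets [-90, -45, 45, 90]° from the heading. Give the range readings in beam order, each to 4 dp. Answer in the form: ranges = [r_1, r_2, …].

beam 1: φ=-90°, α=195°
  cosα=-0.9659 sinα=-0.2588 | (2,2) | tMaxX 0.4866 tMaxY 2.9751 | tΔX 1.0353 tΔY 3.8637
    t=0.4866 [x] (1,2) — stop
  → r_1 = 0.4866
beam 2: φ=-45°, α=240°
  cosα=-0.5000 sinα=-0.8660 | (2,2) | tMaxX 0.9400 tMaxY 0.8891 | tΔX 2.0000 tΔY 1.1547
    t=0.8891 [y] (2,1) — stop
  → r_2 = 0.8891
beam 3: φ=45°, α=330°
  cosα=0.8660 sinα=-0.5000 | (2,2) | tMaxX 0.6120 tMaxY 1.5400 | tΔX 1.1547 tΔY 2.0000
    t=0.6120 [x] (3,2)
    t=1.5400 [y] (3,1)
    t=1.7667 [x] (4,1) — stop
  → r_3 = 1.7667
beam 4: φ=90°, α=15°
  cosα=0.9659 sinα=0.2588 | (2,2) | tMaxX 0.5487 tMaxY 0.8887 | tΔX 1.0353 tΔY 3.8637
    t=0.5487 [x] (3,2)
    t=0.8887 [y] (3,3)
    t=1.5840 [x] (4,3)
    t=2.6192 [x] (5,3) — stop
  → r_4 = 2.6192

ranges = [0.4866, 0.8891, 1.7667, 2.6192]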